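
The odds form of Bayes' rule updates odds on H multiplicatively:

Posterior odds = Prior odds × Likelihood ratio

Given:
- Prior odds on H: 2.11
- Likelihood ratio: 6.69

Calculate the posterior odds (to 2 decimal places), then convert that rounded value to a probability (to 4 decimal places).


Step 1: Calculate posterior odds
Posterior odds = Prior odds × LR
               = 2.11 × 6.69
               = 14.12

Step 2: Convert to probability
P(H|E) = Posterior odds / (1 + Posterior odds)
       = 14.12 / (1 + 14.12)
       = 14.12 / 15.12
       = 0.9339

The evidence increased P(H) from 0.6785 to 0.9339.


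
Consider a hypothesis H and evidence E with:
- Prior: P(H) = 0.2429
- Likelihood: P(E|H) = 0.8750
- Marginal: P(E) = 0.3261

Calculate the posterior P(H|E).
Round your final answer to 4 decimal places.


Using Bayes' theorem:

P(H|E) = P(E|H) × P(H) / P(E)
       = 0.8750 × 0.2429 / 0.3261
       = 0.21253750 / 0.3261
       = 0.6518

The evidence strengthens our belief in H.
Prior: 0.2429 → Posterior: 0.6518


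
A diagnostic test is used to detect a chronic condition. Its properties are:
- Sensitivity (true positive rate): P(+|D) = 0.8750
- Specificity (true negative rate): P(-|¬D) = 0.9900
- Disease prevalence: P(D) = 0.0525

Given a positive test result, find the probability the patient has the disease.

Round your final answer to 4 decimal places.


Let D = has disease, + = positive test

Given:
- P(D) = 0.0525 (prevalence)
- P(+|D) = 0.8750 (sensitivity)
- P(-|¬D) = 0.9900 (specificity)
- P(+|¬D) = 0.0100 (false positive rate = 1 - specificity)

Step 1: Find P(+)
P(+) = P(+|D)P(D) + P(+|¬D)P(¬D)
     = 0.8750 × 0.0525 + 0.0100 × 0.9475
     = 0.04593750 + 0.00947500
     = 0.05541250

Step 2: Apply Bayes' theorem for P(D|+)
P(D|+) = P(+|D)P(D) / P(+)
       = 0.04593750 / 0.05541250
       = 0.8290


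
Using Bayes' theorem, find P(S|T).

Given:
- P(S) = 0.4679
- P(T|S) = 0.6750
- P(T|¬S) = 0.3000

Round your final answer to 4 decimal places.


Bayes' theorem: P(S|T) = P(T|S) × P(S) / P(T)

Step 1: Calculate P(T) using law of total probability
P(T) = P(T|S)P(S) + P(T|¬S)P(¬S)
     = 0.6750 × 0.4679 + 0.3000 × 0.5321
     = 0.31583250 + 0.15963000
     = 0.47546250

Step 2: Apply Bayes' theorem
P(S|T) = P(T|S) × P(S) / P(T)
       = 0.31583250 / 0.47546250
       = 0.6643


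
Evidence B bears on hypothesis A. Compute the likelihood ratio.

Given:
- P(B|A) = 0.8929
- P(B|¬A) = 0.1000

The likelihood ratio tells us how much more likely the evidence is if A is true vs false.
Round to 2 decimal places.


Likelihood Ratio (LR) = P(B|A) / P(B|¬A)

LR = 0.8929 / 0.1000
   = 8.93

The evidence is 8.93 times more likely if A is true than if A is false.
Because LR exceeds 1, B is evidence for A.


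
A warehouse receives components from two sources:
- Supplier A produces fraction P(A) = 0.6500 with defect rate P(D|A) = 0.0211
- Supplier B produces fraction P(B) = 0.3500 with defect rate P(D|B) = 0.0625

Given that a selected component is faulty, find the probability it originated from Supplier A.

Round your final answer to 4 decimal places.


Let A = from Supplier A, D = faulty

Given:
- P(A) = 0.6500, P(B) = 0.3500
- P(D|A) = 0.0211, P(D|B) = 0.0625

Step 1: Find P(D)
P(D) = P(D|A)P(A) + P(D|B)P(B)
     = 0.0211 × 0.6500 + 0.0625 × 0.3500
     = 0.01371500 + 0.02187500
     = 0.03559000

Step 2: Apply Bayes' theorem
P(A|D) = P(D|A)P(A) / P(D)
       = 0.01371500 / 0.03559000
       = 0.3854


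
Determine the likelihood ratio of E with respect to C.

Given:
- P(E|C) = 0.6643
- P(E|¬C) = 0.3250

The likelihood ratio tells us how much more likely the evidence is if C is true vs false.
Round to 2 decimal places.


Likelihood Ratio (LR) = P(E|C) / P(E|¬C)

LR = 0.6643 / 0.3250
   = 2.04

The evidence is 2.04 times more likely if C is true than if C is false.
Because LR exceeds 1, E is evidence for C.


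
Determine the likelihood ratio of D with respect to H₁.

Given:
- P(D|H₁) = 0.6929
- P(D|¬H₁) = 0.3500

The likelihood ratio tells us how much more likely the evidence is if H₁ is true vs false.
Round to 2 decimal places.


Likelihood Ratio (LR) = P(D|H₁) / P(D|¬H₁)

LR = 0.6929 / 0.3500
   = 1.98

The evidence is 1.98 times more likely if H₁ is true than if H₁ is false.
Because LR exceeds 1, D is evidence for H₁.


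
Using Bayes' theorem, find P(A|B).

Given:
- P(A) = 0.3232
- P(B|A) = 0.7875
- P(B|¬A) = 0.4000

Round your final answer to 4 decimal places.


Bayes' theorem: P(A|B) = P(B|A) × P(A) / P(B)

Step 1: Calculate P(B) using law of total probability
P(B) = P(B|A)P(A) + P(B|¬A)P(¬A)
     = 0.7875 × 0.3232 + 0.4000 × 0.6768
     = 0.25452000 + 0.27072000
     = 0.52524000

Step 2: Apply Bayes' theorem
P(A|B) = P(B|A) × P(A) / P(B)
       = 0.25452000 / 0.52524000
       = 0.4846


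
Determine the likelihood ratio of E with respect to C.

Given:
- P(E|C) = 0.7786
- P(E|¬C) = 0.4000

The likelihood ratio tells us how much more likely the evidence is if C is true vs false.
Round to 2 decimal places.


Likelihood Ratio (LR) = P(E|C) / P(E|¬C)

LR = 0.7786 / 0.4000
   = 1.95

The evidence is 1.95 times more likely if C is true than if C is false.
LR > 1, so observing E raises the odds in favor of C.


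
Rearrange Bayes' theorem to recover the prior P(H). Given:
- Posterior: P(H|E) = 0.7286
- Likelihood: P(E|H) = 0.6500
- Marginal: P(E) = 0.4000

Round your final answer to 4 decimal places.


From Bayes' theorem: P(H|E) = P(E|H) × P(H) / P(E)

Rearranging for P(H):
P(H) = P(H|E) × P(E) / P(E|H)
     = 0.7286 × 0.4000 / 0.6500
     = 0.29144000 / 0.6500
     = 0.4484


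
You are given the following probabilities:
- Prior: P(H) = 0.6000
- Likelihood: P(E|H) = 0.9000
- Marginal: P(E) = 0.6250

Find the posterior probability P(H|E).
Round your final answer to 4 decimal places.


Using Bayes' theorem:

P(H|E) = P(E|H) × P(H) / P(E)
       = 0.9000 × 0.6000 / 0.6250
       = 0.54000000 / 0.6250
       = 0.8640

The evidence strengthens our belief in H.
Prior: 0.6000 → Posterior: 0.8640


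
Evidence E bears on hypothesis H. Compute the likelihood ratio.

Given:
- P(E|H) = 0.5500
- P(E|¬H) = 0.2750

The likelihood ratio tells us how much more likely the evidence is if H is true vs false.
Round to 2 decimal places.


Likelihood Ratio (LR) = P(E|H) / P(E|¬H)

LR = 0.5500 / 0.2750
   = 2.00

The evidence is 2.00 times more likely if H is true than if H is false.
LR > 1, so observing E raises the odds in favor of H.


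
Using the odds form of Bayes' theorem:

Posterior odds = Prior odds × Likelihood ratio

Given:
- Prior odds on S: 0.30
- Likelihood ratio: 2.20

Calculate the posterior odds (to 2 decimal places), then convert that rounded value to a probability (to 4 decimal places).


Step 1: Calculate posterior odds
Posterior odds = Prior odds × LR
               = 0.30 × 2.20
               = 0.66

Step 2: Convert to probability
P(S|E) = Posterior odds / (1 + Posterior odds)
       = 0.66 / (1 + 0.66)
       = 0.66 / 1.66
       = 0.3976

The evidence increased P(S) from 0.2308 to 0.3976.


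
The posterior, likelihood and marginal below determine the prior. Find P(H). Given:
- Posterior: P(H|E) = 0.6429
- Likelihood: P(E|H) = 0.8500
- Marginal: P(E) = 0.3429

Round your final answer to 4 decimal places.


From Bayes' theorem: P(H|E) = P(E|H) × P(H) / P(E)

Rearranging for P(H):
P(H) = P(H|E) × P(E) / P(E|H)
     = 0.6429 × 0.3429 / 0.8500
     = 0.22045041 / 0.8500
     = 0.2594


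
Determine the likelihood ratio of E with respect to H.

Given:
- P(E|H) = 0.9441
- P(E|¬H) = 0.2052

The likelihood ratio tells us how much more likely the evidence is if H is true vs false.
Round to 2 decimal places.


Likelihood Ratio (LR) = P(E|H) / P(E|¬H)

LR = 0.9441 / 0.2052
   = 4.60

The evidence is 4.60 times more likely if H is true than if H is false.
LR > 1, so observing E raises the odds in favor of H.


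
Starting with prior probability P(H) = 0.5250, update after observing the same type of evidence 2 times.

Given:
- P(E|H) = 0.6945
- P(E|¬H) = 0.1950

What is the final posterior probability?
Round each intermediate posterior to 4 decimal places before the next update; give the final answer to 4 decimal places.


Sequential Bayesian updating:

Initial prior: P(H) = 0.5250

Update 1:
  P(E) = 0.6945 × 0.5250 + 0.1950 × 0.4750 = 0.36461250 + 0.09262500 = 0.45723750
  P(H|E) = 0.36461250 / 0.45723750 = 0.7974

Update 2:
  P(E) = 0.6945 × 0.7974 + 0.1950 × 0.2026 = 0.55379430 + 0.03950700 = 0.59330130
  P(H|E) = 0.55379430 / 0.59330130 = 0.9334

Final posterior: 0.9334


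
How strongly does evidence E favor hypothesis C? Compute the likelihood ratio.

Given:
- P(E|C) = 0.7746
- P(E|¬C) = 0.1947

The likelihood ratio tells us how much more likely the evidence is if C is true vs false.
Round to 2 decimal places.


Likelihood Ratio (LR) = P(E|C) / P(E|¬C)

LR = 0.7746 / 0.1947
   = 3.98

The evidence is 3.98 times more likely if C is true than if C is false.
LR > 1, so observing E raises the odds in favor of C.


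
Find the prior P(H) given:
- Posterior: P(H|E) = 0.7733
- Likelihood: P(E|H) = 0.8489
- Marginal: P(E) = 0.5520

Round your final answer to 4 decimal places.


From Bayes' theorem: P(H|E) = P(E|H) × P(H) / P(E)

Rearranging for P(H):
P(H) = P(H|E) × P(E) / P(E|H)
     = 0.7733 × 0.5520 / 0.8489
     = 0.42686160 / 0.8489
     = 0.5028


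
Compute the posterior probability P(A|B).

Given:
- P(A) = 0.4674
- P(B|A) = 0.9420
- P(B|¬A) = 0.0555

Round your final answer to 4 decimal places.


Bayes' theorem: P(A|B) = P(B|A) × P(A) / P(B)

Step 1: Calculate P(B) using law of total probability
P(B) = P(B|A)P(A) + P(B|¬A)P(¬A)
     = 0.9420 × 0.4674 + 0.0555 × 0.5326
     = 0.44029080 + 0.02955930
     = 0.46985010

Step 2: Apply Bayes' theorem
P(A|B) = P(B|A) × P(A) / P(B)
       = 0.44029080 / 0.46985010
       = 0.9371


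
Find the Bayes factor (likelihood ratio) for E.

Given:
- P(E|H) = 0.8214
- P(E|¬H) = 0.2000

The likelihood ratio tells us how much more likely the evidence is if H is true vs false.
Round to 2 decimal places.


Likelihood Ratio (LR) = P(E|H) / P(E|¬H)

LR = 0.8214 / 0.2000
   = 4.11

The evidence is 4.11 times more likely if H is true than if H is false.
Since LR > 1, the evidence supports H over ¬H.


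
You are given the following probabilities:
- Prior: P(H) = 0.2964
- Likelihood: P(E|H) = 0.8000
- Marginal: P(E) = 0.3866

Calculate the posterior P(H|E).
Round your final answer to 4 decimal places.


Using Bayes' theorem:

P(H|E) = P(E|H) × P(H) / P(E)
       = 0.8000 × 0.2964 / 0.3866
       = 0.23712000 / 0.3866
       = 0.6133

The evidence strengthens our belief in H.
Prior: 0.2964 → Posterior: 0.6133


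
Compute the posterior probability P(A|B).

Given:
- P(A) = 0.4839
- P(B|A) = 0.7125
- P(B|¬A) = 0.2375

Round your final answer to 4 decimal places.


Bayes' theorem: P(A|B) = P(B|A) × P(A) / P(B)

Step 1: Calculate P(B) using law of total probability
P(B) = P(B|A)P(A) + P(B|¬A)P(¬A)
     = 0.7125 × 0.4839 + 0.2375 × 0.5161
     = 0.34477875 + 0.12257375
     = 0.46735250

Step 2: Apply Bayes' theorem
P(A|B) = P(B|A) × P(A) / P(B)
       = 0.34477875 / 0.46735250
       = 0.7377


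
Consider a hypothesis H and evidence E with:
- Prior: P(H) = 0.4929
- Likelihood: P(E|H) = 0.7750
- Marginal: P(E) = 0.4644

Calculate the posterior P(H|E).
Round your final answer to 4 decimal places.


Using Bayes' theorem:

P(H|E) = P(E|H) × P(H) / P(E)
       = 0.7750 × 0.4929 / 0.4644
       = 0.38199750 / 0.4644
       = 0.8226

The evidence strengthens our belief in H.
Prior: 0.4929 → Posterior: 0.8226


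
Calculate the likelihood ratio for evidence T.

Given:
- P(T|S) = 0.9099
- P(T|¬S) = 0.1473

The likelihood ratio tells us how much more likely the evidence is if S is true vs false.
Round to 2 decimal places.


Likelihood Ratio (LR) = P(T|S) / P(T|¬S)

LR = 0.9099 / 0.1473
   = 6.18

The evidence is 6.18 times more likely if S is true than if S is false.
LR > 1, so observing T raises the odds in favor of S.


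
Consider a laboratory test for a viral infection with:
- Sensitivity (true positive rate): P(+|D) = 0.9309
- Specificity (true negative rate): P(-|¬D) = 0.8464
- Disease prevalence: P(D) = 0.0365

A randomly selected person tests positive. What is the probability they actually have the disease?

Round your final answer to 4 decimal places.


Let D = has disease, + = positive test

Given:
- P(D) = 0.0365 (prevalence)
- P(+|D) = 0.9309 (sensitivity)
- P(-|¬D) = 0.8464 (specificity)
- P(+|¬D) = 0.1536 (false positive rate = 1 - specificity)

Step 1: Find P(+)
P(+) = P(+|D)P(D) + P(+|¬D)P(¬D)
     = 0.9309 × 0.0365 + 0.1536 × 0.9635
     = 0.03397785 + 0.14799360
     = 0.18197145

Step 2: Apply Bayes' theorem for P(D|+)
P(D|+) = P(+|D)P(D) / P(+)
       = 0.03397785 / 0.18197145
       = 0.1867


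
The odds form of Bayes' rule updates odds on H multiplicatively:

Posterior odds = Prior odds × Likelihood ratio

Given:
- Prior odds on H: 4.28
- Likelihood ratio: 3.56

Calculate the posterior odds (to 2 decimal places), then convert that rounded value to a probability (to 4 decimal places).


Step 1: Calculate posterior odds
Posterior odds = Prior odds × LR
               = 4.28 × 3.56
               = 15.24

Step 2: Convert to probability
P(H|E) = Posterior odds / (1 + Posterior odds)
       = 15.24 / (1 + 15.24)
       = 15.24 / 16.24
       = 0.9384

The evidence increased P(H) from 0.8106 to 0.9384.


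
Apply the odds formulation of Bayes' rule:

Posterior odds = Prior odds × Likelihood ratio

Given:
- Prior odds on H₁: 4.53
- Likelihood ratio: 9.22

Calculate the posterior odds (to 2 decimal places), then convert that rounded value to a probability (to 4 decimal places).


Step 1: Calculate posterior odds
Posterior odds = Prior odds × LR
               = 4.53 × 9.22
               = 41.77

Step 2: Convert to probability
P(H₁|E) = Posterior odds / (1 + Posterior odds)
       = 41.77 / (1 + 41.77)
       = 41.77 / 42.77
       = 0.9766

The evidence increased P(H₁) from 0.8192 to 0.9766.


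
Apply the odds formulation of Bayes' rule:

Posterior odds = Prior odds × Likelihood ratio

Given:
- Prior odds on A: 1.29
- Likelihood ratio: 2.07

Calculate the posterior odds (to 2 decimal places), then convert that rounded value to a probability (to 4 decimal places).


Step 1: Calculate posterior odds
Posterior odds = Prior odds × LR
               = 1.29 × 2.07
               = 2.67

Step 2: Convert to probability
P(A|E) = Posterior odds / (1 + Posterior odds)
       = 2.67 / (1 + 2.67)
       = 2.67 / 3.67
       = 0.7275

The evidence increased P(A) from 0.5633 to 0.7275.


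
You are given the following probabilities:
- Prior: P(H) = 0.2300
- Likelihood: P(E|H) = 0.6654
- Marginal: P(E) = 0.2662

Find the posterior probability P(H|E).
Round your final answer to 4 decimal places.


Using Bayes' theorem:

P(H|E) = P(E|H) × P(H) / P(E)
       = 0.6654 × 0.2300 / 0.2662
       = 0.15304200 / 0.2662
       = 0.5749

The evidence strengthens our belief in H.
Prior: 0.2300 → Posterior: 0.5749


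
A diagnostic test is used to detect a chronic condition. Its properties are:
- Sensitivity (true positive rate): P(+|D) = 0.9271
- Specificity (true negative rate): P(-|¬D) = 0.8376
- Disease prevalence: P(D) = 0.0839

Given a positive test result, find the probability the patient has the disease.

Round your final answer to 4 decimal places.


Let D = has disease, + = positive test

Given:
- P(D) = 0.0839 (prevalence)
- P(+|D) = 0.9271 (sensitivity)
- P(-|¬D) = 0.8376 (specificity)
- P(+|¬D) = 0.1624 (false positive rate = 1 - specificity)

Step 1: Find P(+)
P(+) = P(+|D)P(D) + P(+|¬D)P(¬D)
     = 0.9271 × 0.0839 + 0.1624 × 0.9161
     = 0.07778369 + 0.14877464
     = 0.22655833

Step 2: Apply Bayes' theorem for P(D|+)
P(D|+) = P(+|D)P(D) / P(+)
       = 0.07778369 / 0.22655833
       = 0.3433


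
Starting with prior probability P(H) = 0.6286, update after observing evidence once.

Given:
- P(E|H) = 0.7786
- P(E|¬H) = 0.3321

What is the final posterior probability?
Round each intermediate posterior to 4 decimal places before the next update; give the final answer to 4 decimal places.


Sequential Bayesian updating:

Initial prior: P(H) = 0.6286

Update 1:
  P(E) = 0.7786 × 0.6286 + 0.3321 × 0.3714 = 0.48942796 + 0.12334194 = 0.61276990
  P(H|E) = 0.48942796 / 0.61276990 = 0.7987

Final posterior: 0.7987


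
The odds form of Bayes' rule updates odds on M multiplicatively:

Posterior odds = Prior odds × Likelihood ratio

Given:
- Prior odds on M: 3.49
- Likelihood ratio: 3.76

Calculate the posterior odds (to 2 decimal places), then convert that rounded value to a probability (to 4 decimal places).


Step 1: Calculate posterior odds
Posterior odds = Prior odds × LR
               = 3.49 × 3.76
               = 13.12

Step 2: Convert to probability
P(M|E) = Posterior odds / (1 + Posterior odds)
       = 13.12 / (1 + 13.12)
       = 13.12 / 14.12
       = 0.9292

The evidence increased P(M) from 0.7773 to 0.9292.


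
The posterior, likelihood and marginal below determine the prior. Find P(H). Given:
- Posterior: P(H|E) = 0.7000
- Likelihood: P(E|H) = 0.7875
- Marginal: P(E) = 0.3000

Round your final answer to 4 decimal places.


From Bayes' theorem: P(H|E) = P(E|H) × P(H) / P(E)

Rearranging for P(H):
P(H) = P(H|E) × P(E) / P(E|H)
     = 0.7000 × 0.3000 / 0.7875
     = 0.21000000 / 0.7875
     = 0.2667


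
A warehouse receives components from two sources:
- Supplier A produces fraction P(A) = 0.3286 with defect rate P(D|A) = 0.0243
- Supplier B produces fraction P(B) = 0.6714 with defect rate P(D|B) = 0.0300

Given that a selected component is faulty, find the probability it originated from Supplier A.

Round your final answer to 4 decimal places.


Let A = from Supplier A, D = faulty

Given:
- P(A) = 0.3286, P(B) = 0.6714
- P(D|A) = 0.0243, P(D|B) = 0.0300

Step 1: Find P(D)
P(D) = P(D|A)P(A) + P(D|B)P(B)
     = 0.0243 × 0.3286 + 0.0300 × 0.6714
     = 0.00798498 + 0.02014200
     = 0.02812698

Step 2: Apply Bayes' theorem
P(A|D) = P(D|A)P(A) / P(D)
       = 0.00798498 / 0.02812698
       = 0.2839


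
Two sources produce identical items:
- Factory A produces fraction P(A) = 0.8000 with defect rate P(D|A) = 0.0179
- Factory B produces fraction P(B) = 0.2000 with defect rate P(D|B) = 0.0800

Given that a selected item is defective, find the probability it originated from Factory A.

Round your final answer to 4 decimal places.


Let A = from Factory A, D = defective

Given:
- P(A) = 0.8000, P(B) = 0.2000
- P(D|A) = 0.0179, P(D|B) = 0.0800

Step 1: Find P(D)
P(D) = P(D|A)P(A) + P(D|B)P(B)
     = 0.0179 × 0.8000 + 0.0800 × 0.2000
     = 0.01432000 + 0.01600000
     = 0.03032000

Step 2: Apply Bayes' theorem
P(A|D) = P(D|A)P(A) / P(D)
       = 0.01432000 / 0.03032000
       = 0.4723


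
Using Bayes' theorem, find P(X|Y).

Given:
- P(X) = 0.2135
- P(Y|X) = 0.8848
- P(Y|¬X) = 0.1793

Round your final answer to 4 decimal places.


Bayes' theorem: P(X|Y) = P(Y|X) × P(X) / P(Y)

Step 1: Calculate P(Y) using law of total probability
P(Y) = P(Y|X)P(X) + P(Y|¬X)P(¬X)
     = 0.8848 × 0.2135 + 0.1793 × 0.7865
     = 0.18890480 + 0.14101945
     = 0.32992425

Step 2: Apply Bayes' theorem
P(X|Y) = P(Y|X) × P(X) / P(Y)
       = 0.18890480 / 0.32992425
       = 0.5726


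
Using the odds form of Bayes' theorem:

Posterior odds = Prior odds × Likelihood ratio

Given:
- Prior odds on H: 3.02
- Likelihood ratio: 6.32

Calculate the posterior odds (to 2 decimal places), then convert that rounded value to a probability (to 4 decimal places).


Step 1: Calculate posterior odds
Posterior odds = Prior odds × LR
               = 3.02 × 6.32
               = 19.09

Step 2: Convert to probability
P(H|E) = Posterior odds / (1 + Posterior odds)
       = 19.09 / (1 + 19.09)
       = 19.09 / 20.09
       = 0.9502

The evidence increased P(H) from 0.7512 to 0.9502.


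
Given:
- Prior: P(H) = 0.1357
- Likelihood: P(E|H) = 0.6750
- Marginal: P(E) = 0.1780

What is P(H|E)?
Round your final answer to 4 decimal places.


Using Bayes' theorem:

P(H|E) = P(E|H) × P(H) / P(E)
       = 0.6750 × 0.1357 / 0.1780
       = 0.09159750 / 0.1780
       = 0.5146

The evidence strengthens our belief in H.
Prior: 0.1357 → Posterior: 0.5146


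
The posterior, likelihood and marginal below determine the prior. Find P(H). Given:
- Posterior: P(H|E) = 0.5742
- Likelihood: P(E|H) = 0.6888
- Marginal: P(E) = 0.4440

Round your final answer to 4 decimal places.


From Bayes' theorem: P(H|E) = P(E|H) × P(H) / P(E)

Rearranging for P(H):
P(H) = P(H|E) × P(E) / P(E|H)
     = 0.5742 × 0.4440 / 0.6888
     = 0.25494480 / 0.6888
     = 0.3701


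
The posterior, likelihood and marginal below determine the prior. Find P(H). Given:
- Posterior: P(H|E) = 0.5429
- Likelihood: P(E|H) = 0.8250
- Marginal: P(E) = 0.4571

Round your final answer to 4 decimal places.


From Bayes' theorem: P(H|E) = P(E|H) × P(H) / P(E)

Rearranging for P(H):
P(H) = P(H|E) × P(E) / P(E|H)
     = 0.5429 × 0.4571 / 0.8250
     = 0.24815959 / 0.8250
     = 0.3008


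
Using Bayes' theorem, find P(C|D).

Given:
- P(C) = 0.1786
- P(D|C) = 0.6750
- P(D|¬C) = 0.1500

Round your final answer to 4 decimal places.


Bayes' theorem: P(C|D) = P(D|C) × P(C) / P(D)

Step 1: Calculate P(D) using law of total probability
P(D) = P(D|C)P(C) + P(D|¬C)P(¬C)
     = 0.6750 × 0.1786 + 0.1500 × 0.8214
     = 0.12055500 + 0.12321000
     = 0.24376500

Step 2: Apply Bayes' theorem
P(C|D) = P(D|C) × P(C) / P(D)
       = 0.12055500 / 0.24376500
       = 0.4946


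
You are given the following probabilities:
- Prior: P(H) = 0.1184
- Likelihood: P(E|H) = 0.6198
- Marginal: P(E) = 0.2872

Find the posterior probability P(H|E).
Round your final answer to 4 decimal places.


Using Bayes' theorem:

P(H|E) = P(E|H) × P(H) / P(E)
       = 0.6198 × 0.1184 / 0.2872
       = 0.07338432 / 0.2872
       = 0.2555

The evidence strengthens our belief in H.
Prior: 0.1184 → Posterior: 0.2555


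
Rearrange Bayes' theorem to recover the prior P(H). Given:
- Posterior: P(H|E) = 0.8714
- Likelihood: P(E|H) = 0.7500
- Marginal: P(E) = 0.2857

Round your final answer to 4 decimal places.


From Bayes' theorem: P(H|E) = P(E|H) × P(H) / P(E)

Rearranging for P(H):
P(H) = P(H|E) × P(E) / P(E|H)
     = 0.8714 × 0.2857 / 0.7500
     = 0.24895898 / 0.7500
     = 0.3319


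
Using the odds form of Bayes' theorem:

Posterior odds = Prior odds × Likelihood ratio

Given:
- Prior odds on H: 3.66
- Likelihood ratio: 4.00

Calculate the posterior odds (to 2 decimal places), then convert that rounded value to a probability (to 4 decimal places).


Step 1: Calculate posterior odds
Posterior odds = Prior odds × LR
               = 3.66 × 4.00
               = 14.64

Step 2: Convert to probability
P(H|E) = Posterior odds / (1 + Posterior odds)
       = 14.64 / (1 + 14.64)
       = 14.64 / 15.64
       = 0.9361

The evidence increased P(H) from 0.7854 to 0.9361.


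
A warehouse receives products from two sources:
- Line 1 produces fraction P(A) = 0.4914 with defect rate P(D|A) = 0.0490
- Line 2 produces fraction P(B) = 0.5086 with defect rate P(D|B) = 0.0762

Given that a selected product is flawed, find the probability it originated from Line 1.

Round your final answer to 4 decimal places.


Let A = from Line 1, D = flawed

Given:
- P(A) = 0.4914, P(B) = 0.5086
- P(D|A) = 0.0490, P(D|B) = 0.0762

Step 1: Find P(D)
P(D) = P(D|A)P(A) + P(D|B)P(B)
     = 0.0490 × 0.4914 + 0.0762 × 0.5086
     = 0.02407860 + 0.03875532
     = 0.06283392

Step 2: Apply Bayes' theorem
P(A|D) = P(D|A)P(A) / P(D)
       = 0.02407860 / 0.06283392
       = 0.3832


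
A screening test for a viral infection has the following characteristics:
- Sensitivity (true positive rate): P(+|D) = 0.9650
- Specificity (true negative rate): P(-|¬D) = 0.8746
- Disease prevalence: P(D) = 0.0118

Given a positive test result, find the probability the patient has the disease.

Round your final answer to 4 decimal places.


Let D = has disease, + = positive test

Given:
- P(D) = 0.0118 (prevalence)
- P(+|D) = 0.9650 (sensitivity)
- P(-|¬D) = 0.8746 (specificity)
- P(+|¬D) = 0.1254 (false positive rate = 1 - specificity)

Step 1: Find P(+)
P(+) = P(+|D)P(D) + P(+|¬D)P(¬D)
     = 0.9650 × 0.0118 + 0.1254 × 0.9882
     = 0.01138700 + 0.12392028
     = 0.13530728

Step 2: Apply Bayes' theorem for P(D|+)
P(D|+) = P(+|D)P(D) / P(+)
       = 0.01138700 / 0.13530728
       = 0.0842


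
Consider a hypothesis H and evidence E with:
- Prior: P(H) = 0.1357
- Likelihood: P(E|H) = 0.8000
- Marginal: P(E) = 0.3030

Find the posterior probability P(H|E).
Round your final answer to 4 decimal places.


Using Bayes' theorem:

P(H|E) = P(E|H) × P(H) / P(E)
       = 0.8000 × 0.1357 / 0.3030
       = 0.10856000 / 0.3030
       = 0.3583

The evidence strengthens our belief in H.
Prior: 0.1357 → Posterior: 0.3583


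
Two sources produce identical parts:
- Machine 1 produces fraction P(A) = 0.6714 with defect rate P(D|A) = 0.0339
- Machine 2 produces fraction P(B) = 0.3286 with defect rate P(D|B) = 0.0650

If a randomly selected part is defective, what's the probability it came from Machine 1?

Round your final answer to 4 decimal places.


Let A = from Machine 1, D = defective

Given:
- P(A) = 0.6714, P(B) = 0.3286
- P(D|A) = 0.0339, P(D|B) = 0.0650

Step 1: Find P(D)
P(D) = P(D|A)P(A) + P(D|B)P(B)
     = 0.0339 × 0.6714 + 0.0650 × 0.3286
     = 0.02276046 + 0.02135900
     = 0.04411946

Step 2: Apply Bayes' theorem
P(A|D) = P(D|A)P(A) / P(D)
       = 0.02276046 / 0.04411946
       = 0.5159


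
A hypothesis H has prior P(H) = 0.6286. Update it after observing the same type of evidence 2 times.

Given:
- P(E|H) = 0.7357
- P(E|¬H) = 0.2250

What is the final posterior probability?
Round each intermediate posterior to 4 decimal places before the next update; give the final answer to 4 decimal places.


Sequential Bayesian updating:

Initial prior: P(H) = 0.6286

Update 1:
  P(E) = 0.7357 × 0.6286 + 0.2250 × 0.3714 = 0.46246102 + 0.08356500 = 0.54602602
  P(H|E) = 0.46246102 / 0.54602602 = 0.8470

Update 2:
  P(E) = 0.7357 × 0.8470 + 0.2250 × 0.1530 = 0.62313790 + 0.03442500 = 0.65756290
  P(H|E) = 0.62313790 / 0.65756290 = 0.9476

Final posterior: 0.9476


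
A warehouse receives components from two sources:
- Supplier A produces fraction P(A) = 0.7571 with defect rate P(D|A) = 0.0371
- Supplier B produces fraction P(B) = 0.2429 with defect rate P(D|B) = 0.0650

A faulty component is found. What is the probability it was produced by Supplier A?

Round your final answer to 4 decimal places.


Let A = from Supplier A, D = faulty

Given:
- P(A) = 0.7571, P(B) = 0.2429
- P(D|A) = 0.0371, P(D|B) = 0.0650

Step 1: Find P(D)
P(D) = P(D|A)P(A) + P(D|B)P(B)
     = 0.0371 × 0.7571 + 0.0650 × 0.2429
     = 0.02808841 + 0.01578850
     = 0.04387691

Step 2: Apply Bayes' theorem
P(A|D) = P(D|A)P(A) / P(D)
       = 0.02808841 / 0.04387691
       = 0.6402


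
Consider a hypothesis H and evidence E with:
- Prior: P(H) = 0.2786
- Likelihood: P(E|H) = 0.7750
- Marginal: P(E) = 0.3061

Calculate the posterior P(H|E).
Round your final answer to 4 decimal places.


Using Bayes' theorem:

P(H|E) = P(E|H) × P(H) / P(E)
       = 0.7750 × 0.2786 / 0.3061
       = 0.21591500 / 0.3061
       = 0.7054

The evidence strengthens our belief in H.
Prior: 0.2786 → Posterior: 0.7054


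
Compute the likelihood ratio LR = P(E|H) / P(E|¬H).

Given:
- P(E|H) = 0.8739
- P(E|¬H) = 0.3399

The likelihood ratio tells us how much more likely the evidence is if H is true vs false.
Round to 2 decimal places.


Likelihood Ratio (LR) = P(E|H) / P(E|¬H)

LR = 0.8739 / 0.3399
   = 2.57

The evidence is 2.57 times more likely if H is true than if H is false.
Since LR > 1, the evidence supports H over ¬H.


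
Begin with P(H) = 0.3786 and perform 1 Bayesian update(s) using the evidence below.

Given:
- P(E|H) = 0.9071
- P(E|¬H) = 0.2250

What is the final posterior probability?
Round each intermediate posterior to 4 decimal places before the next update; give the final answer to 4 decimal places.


Sequential Bayesian updating:

Initial prior: P(H) = 0.3786

Update 1:
  P(E) = 0.9071 × 0.3786 + 0.2250 × 0.6214 = 0.34342806 + 0.13981500 = 0.48324306
  P(H|E) = 0.34342806 / 0.48324306 = 0.7107

Final posterior: 0.7107


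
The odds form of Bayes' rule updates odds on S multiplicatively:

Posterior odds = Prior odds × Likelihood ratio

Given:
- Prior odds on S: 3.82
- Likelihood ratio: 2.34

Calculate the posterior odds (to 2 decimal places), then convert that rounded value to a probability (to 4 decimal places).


Step 1: Calculate posterior odds
Posterior odds = Prior odds × LR
               = 3.82 × 2.34
               = 8.94

Step 2: Convert to probability
P(S|E) = Posterior odds / (1 + Posterior odds)
       = 8.94 / (1 + 8.94)
       = 8.94 / 9.94
       = 0.8994

The evidence increased P(S) from 0.7925 to 0.8994.


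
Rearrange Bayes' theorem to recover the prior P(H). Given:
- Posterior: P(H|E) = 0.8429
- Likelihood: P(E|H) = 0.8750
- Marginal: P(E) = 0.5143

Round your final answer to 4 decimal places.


From Bayes' theorem: P(H|E) = P(E|H) × P(H) / P(E)

Rearranging for P(H):
P(H) = P(H|E) × P(E) / P(E|H)
     = 0.8429 × 0.5143 / 0.8750
     = 0.43350347 / 0.8750
     = 0.4954


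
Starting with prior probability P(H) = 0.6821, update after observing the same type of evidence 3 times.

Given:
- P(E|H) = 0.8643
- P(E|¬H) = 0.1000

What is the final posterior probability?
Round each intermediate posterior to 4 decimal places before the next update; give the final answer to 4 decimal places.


Sequential Bayesian updating:

Initial prior: P(H) = 0.6821

Update 1:
  P(E) = 0.8643 × 0.6821 + 0.1000 × 0.3179 = 0.58953903 + 0.03179000 = 0.62132903
  P(H|E) = 0.58953903 / 0.62132903 = 0.9488

Update 2:
  P(E) = 0.8643 × 0.9488 + 0.1000 × 0.0512 = 0.82004784 + 0.00512000 = 0.82516784
  P(H|E) = 0.82004784 / 0.82516784 = 0.9938

Update 3:
  P(E) = 0.8643 × 0.9938 + 0.1000 × 0.0062 = 0.85894134 + 0.00062000 = 0.85956134
  P(H|E) = 0.85894134 / 0.85956134 = 0.9993

Final posterior: 0.9993


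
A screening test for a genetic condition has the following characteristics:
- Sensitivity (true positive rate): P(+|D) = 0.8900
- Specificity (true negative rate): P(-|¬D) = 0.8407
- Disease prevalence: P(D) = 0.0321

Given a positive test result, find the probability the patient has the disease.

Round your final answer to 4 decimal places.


Let D = has disease, + = positive test

Given:
- P(D) = 0.0321 (prevalence)
- P(+|D) = 0.8900 (sensitivity)
- P(-|¬D) = 0.8407 (specificity)
- P(+|¬D) = 0.1593 (false positive rate = 1 - specificity)

Step 1: Find P(+)
P(+) = P(+|D)P(D) + P(+|¬D)P(¬D)
     = 0.8900 × 0.0321 + 0.1593 × 0.9679
     = 0.02856900 + 0.15418647
     = 0.18275547

Step 2: Apply Bayes' theorem for P(D|+)
P(D|+) = P(+|D)P(D) / P(+)
       = 0.02856900 / 0.18275547
       = 0.1563


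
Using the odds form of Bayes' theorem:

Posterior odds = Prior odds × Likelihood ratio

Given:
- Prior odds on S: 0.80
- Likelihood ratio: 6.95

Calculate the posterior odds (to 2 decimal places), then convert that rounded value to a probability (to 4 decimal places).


Step 1: Calculate posterior odds
Posterior odds = Prior odds × LR
               = 0.80 × 6.95
               = 5.56

Step 2: Convert to probability
P(S|E) = Posterior odds / (1 + Posterior odds)
       = 5.56 / (1 + 5.56)
       = 5.56 / 6.56
       = 0.8476

The evidence increased P(S) from 0.4444 to 0.8476.


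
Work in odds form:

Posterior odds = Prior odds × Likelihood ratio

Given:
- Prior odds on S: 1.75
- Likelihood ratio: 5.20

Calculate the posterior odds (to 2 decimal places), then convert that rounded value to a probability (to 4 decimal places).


Step 1: Calculate posterior odds
Posterior odds = Prior odds × LR
               = 1.75 × 5.20
               = 9.10

Step 2: Convert to probability
P(S|E) = Posterior odds / (1 + Posterior odds)
       = 9.10 / (1 + 9.10)
       = 9.10 / 10.10
       = 0.9010

The evidence increased P(S) from 0.6364 to 0.9010.


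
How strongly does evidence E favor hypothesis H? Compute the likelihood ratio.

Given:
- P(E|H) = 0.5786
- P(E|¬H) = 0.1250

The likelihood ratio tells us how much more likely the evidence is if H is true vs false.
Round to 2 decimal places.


Likelihood Ratio (LR) = P(E|H) / P(E|¬H)

LR = 0.5786 / 0.1250
   = 4.63

The evidence is 4.63 times more likely if H is true than if H is false.
LR > 1, so observing E raises the odds in favor of H.


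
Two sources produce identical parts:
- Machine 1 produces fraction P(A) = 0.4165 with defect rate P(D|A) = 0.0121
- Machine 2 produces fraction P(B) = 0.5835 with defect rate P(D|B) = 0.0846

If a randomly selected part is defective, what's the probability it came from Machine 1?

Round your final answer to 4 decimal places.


Let A = from Machine 1, D = defective

Given:
- P(A) = 0.4165, P(B) = 0.5835
- P(D|A) = 0.0121, P(D|B) = 0.0846

Step 1: Find P(D)
P(D) = P(D|A)P(A) + P(D|B)P(B)
     = 0.0121 × 0.4165 + 0.0846 × 0.5835
     = 0.00503965 + 0.04936410
     = 0.05440375

Step 2: Apply Bayes' theorem
P(A|D) = P(D|A)P(A) / P(D)
       = 0.00503965 / 0.05440375
       = 0.0926


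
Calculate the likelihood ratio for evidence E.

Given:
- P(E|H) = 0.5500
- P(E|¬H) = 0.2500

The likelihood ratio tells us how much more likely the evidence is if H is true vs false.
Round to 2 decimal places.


Likelihood Ratio (LR) = P(E|H) / P(E|¬H)

LR = 0.5500 / 0.2500
   = 2.20

The evidence is 2.20 times more likely if H is true than if H is false.
Since LR > 1, the evidence supports H over ¬H.


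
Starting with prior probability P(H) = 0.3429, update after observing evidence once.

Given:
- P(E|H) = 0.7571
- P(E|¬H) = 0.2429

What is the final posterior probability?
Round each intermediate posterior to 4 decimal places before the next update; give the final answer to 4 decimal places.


Sequential Bayesian updating:

Initial prior: P(H) = 0.3429

Update 1:
  P(E) = 0.7571 × 0.3429 + 0.2429 × 0.6571 = 0.25960959 + 0.15960959 = 0.41921918
  P(H|E) = 0.25960959 / 0.41921918 = 0.6193

Final posterior: 0.6193


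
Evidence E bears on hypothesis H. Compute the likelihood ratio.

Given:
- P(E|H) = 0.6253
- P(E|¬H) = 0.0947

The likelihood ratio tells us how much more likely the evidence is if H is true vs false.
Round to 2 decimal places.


Likelihood Ratio (LR) = P(E|H) / P(E|¬H)

LR = 0.6253 / 0.0947
   = 6.60

The evidence is 6.60 times more likely if H is true than if H is false.
Because LR exceeds 1, E is evidence for H.


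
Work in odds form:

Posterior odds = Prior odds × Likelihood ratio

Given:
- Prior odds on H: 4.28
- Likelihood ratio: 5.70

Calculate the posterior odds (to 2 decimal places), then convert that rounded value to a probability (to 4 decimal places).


Step 1: Calculate posterior odds
Posterior odds = Prior odds × LR
               = 4.28 × 5.70
               = 24.40

Step 2: Convert to probability
P(H|E) = Posterior odds / (1 + Posterior odds)
       = 24.40 / (1 + 24.40)
       = 24.40 / 25.40
       = 0.9606

The evidence increased P(H) from 0.8106 to 0.9606.


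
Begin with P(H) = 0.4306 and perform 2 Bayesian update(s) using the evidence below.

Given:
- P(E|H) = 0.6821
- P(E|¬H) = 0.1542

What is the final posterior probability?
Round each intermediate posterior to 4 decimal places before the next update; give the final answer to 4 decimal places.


Sequential Bayesian updating:

Initial prior: P(H) = 0.4306

Update 1:
  P(E) = 0.6821 × 0.4306 + 0.1542 × 0.5694 = 0.29371226 + 0.08780148 = 0.38151374
  P(H|E) = 0.29371226 / 0.38151374 = 0.7699

Update 2:
  P(E) = 0.6821 × 0.7699 + 0.1542 × 0.2301 = 0.52514879 + 0.03548142 = 0.56063021
  P(H|E) = 0.52514879 / 0.56063021 = 0.9367

Final posterior: 0.9367


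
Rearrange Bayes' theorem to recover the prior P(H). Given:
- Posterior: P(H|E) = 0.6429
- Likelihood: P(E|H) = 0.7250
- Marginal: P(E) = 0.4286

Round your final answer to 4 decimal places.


From Bayes' theorem: P(H|E) = P(E|H) × P(H) / P(E)

Rearranging for P(H):
P(H) = P(H|E) × P(E) / P(E|H)
     = 0.6429 × 0.4286 / 0.7250
     = 0.27554694 / 0.7250
     = 0.3801


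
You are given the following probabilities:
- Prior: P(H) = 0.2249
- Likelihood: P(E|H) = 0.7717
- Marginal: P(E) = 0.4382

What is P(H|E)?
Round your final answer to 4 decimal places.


Using Bayes' theorem:

P(H|E) = P(E|H) × P(H) / P(E)
       = 0.7717 × 0.2249 / 0.4382
       = 0.17355533 / 0.4382
       = 0.3961

The evidence strengthens our belief in H.
Prior: 0.2249 → Posterior: 0.3961


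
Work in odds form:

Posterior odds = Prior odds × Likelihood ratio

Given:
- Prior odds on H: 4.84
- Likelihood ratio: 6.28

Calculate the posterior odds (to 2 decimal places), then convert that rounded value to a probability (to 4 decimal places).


Step 1: Calculate posterior odds
Posterior odds = Prior odds × LR
               = 4.84 × 6.28
               = 30.40

Step 2: Convert to probability
P(H|E) = Posterior odds / (1 + Posterior odds)
       = 30.40 / (1 + 30.40)
       = 30.40 / 31.40
       = 0.9682

The evidence increased P(H) from 0.8288 to 0.9682.


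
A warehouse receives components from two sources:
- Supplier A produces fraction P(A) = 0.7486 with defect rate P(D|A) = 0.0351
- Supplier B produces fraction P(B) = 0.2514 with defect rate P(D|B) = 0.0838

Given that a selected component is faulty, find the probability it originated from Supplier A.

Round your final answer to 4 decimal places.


Let A = from Supplier A, D = faulty

Given:
- P(A) = 0.7486, P(B) = 0.2514
- P(D|A) = 0.0351, P(D|B) = 0.0838

Step 1: Find P(D)
P(D) = P(D|A)P(A) + P(D|B)P(B)
     = 0.0351 × 0.7486 + 0.0838 × 0.2514
     = 0.02627586 + 0.02106732
     = 0.04734318

Step 2: Apply Bayes' theorem
P(A|D) = P(D|A)P(A) / P(D)
       = 0.02627586 / 0.04734318
       = 0.5550


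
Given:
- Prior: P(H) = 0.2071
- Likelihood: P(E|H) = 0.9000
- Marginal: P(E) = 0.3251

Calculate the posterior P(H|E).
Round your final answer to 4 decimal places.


Using Bayes' theorem:

P(H|E) = P(E|H) × P(H) / P(E)
       = 0.9000 × 0.2071 / 0.3251
       = 0.18639000 / 0.3251
       = 0.5733

The evidence strengthens our belief in H.
Prior: 0.2071 → Posterior: 0.5733


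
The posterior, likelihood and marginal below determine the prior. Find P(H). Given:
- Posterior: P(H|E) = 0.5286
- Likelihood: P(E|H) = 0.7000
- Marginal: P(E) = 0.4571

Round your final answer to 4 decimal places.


From Bayes' theorem: P(H|E) = P(E|H) × P(H) / P(E)

Rearranging for P(H):
P(H) = P(H|E) × P(E) / P(E|H)
     = 0.5286 × 0.4571 / 0.7000
     = 0.24162306 / 0.7000
     = 0.3452


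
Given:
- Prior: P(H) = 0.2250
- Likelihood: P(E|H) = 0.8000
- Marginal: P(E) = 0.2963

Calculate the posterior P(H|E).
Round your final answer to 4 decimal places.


Using Bayes' theorem:

P(H|E) = P(E|H) × P(H) / P(E)
       = 0.8000 × 0.2250 / 0.2963
       = 0.18000000 / 0.2963
       = 0.6075

The evidence strengthens our belief in H.
Prior: 0.2250 → Posterior: 0.6075


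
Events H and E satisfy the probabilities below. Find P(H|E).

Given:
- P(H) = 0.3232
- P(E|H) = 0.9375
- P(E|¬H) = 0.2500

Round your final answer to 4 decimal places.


Bayes' theorem: P(H|E) = P(E|H) × P(H) / P(E)

Step 1: Calculate P(E) using law of total probability
P(E) = P(E|H)P(H) + P(E|¬H)P(¬H)
     = 0.9375 × 0.3232 + 0.2500 × 0.6768
     = 0.30300000 + 0.16920000
     = 0.47220000

Step 2: Apply Bayes' theorem
P(H|E) = P(E|H) × P(H) / P(E)
       = 0.30300000 / 0.47220000
       = 0.6417


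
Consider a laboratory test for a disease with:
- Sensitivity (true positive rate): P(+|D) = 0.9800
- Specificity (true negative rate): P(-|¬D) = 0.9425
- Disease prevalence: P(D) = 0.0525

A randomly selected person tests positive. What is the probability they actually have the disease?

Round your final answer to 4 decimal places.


Let D = has disease, + = positive test

Given:
- P(D) = 0.0525 (prevalence)
- P(+|D) = 0.9800 (sensitivity)
- P(-|¬D) = 0.9425 (specificity)
- P(+|¬D) = 0.0575 (false positive rate = 1 - specificity)

Step 1: Find P(+)
P(+) = P(+|D)P(D) + P(+|¬D)P(¬D)
     = 0.9800 × 0.0525 + 0.0575 × 0.9475
     = 0.05145000 + 0.05448125
     = 0.10593125

Step 2: Apply Bayes' theorem for P(D|+)
P(D|+) = P(+|D)P(D) / P(+)
       = 0.05145000 / 0.10593125
       = 0.4857
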